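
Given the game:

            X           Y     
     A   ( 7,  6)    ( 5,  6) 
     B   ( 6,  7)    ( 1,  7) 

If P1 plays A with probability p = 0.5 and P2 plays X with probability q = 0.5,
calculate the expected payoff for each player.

E[P1] = 4.75, E[P2] = 6.5

Work:
E[P1] = p·q·π₁(A,X) + p·(1-q)·π₁(A,Y) + (1-p)·q·π₁(B,X) + (1-p)·(1-q)·π₁(B,Y)
= 0.5·0.5·7 + 0.5·0.5·5 + 0.5·0.5·6 + 0.5·0.5·1
= 4.75

E[P2] = 6.5 (similar calculation)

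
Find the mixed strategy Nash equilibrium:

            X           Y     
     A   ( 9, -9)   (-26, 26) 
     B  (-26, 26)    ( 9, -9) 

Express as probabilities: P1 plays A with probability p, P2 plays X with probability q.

p = 0.5, q = 0.5

Work:
Find probabilities that make opponent indifferent:
P2 chooses q to make P1 indifferent between A and B
P1 chooses p to make P2 indifferent between X and Y
Mixed NE: P1 plays (A: 0.5, B: 0.5), P2 plays (X: 0.5, Y: 0.5)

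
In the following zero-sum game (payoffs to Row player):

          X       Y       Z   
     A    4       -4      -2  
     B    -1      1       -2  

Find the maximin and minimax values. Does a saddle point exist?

Maximin = -2, Minimax = -2, Saddle: True

Work:
Row minimums: [-4, -2] → maximin = -2
Column maximums: [4, 1, -2] → minimax = -2
Saddle point exists! Game value = -2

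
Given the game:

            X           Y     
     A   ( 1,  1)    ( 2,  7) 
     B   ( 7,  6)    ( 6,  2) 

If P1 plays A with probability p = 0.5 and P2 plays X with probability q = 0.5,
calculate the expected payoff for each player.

E[P1] = 4.0, E[P2] = 4.0

Work:
E[P1] = p·q·π₁(A,X) + p·(1-q)·π₁(A,Y) + (1-p)·q·π₁(B,X) + (1-p)·(1-q)·π₁(B,Y)
= 0.5·0.5·1 + 0.5·0.5·2 + 0.5·0.5·7 + 0.5·0.5·6
= 4.0

E[P2] = 4.0 (similar calculation)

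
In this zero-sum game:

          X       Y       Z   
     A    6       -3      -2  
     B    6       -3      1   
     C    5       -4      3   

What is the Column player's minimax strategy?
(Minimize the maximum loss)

Column should play Y, value = -3

Work:
Column player minimizes Row's maximum payoff:
Column X: max payoff to Row = 6
Column Y: max payoff to Row = -3
Column Z: max payoff to Row = 3
Minimum is -3, achieved by column Y.
Minimax strategy: Y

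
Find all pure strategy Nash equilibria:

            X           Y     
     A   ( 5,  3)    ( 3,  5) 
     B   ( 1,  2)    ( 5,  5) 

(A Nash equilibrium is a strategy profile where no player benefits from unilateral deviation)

Nash equilibrium: (B, Y)

Work:
Best responses:
  P1 vs X: payoffs [5, 1] → best response A (payoff 5)
  P1 vs Y: payoffs [3, 5] → best response B (payoff 5)
  P2 vs A: payoffs [3, 5] → best response Y (payoff 5)
  P2 vs B: payoffs [2, 5] → best response Y (payoff 5)
Mutual best responses: (B,Y) → Nash equilibria.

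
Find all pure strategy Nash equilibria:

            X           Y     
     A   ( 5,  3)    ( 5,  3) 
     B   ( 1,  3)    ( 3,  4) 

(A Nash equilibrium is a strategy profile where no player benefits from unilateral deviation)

Nash equilibrium: (A, X), (A, Y)

Work:
Best responses:
  P1 vs X: payoffs [5, 1] → best response A (payoff 5)
  P1 vs Y: payoffs [5, 3] → best response A (payoff 5)
  P2 vs A: payoffs [3, 3] → best response X/Y (payoff 3)
  P2 vs B: payoffs [3, 4] → best response Y (payoff 4)
Mutual best responses: (A,X), (A,Y) → Nash equilibria.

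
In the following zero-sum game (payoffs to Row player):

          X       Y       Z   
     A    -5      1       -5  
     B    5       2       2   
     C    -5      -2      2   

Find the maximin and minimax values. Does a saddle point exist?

Maximin = 2, Minimax = 2, Saddle: True

Work:
Row minimums: [-5, 2, -5] → maximin = 2
Column maximums: [5, 2, 2] → minimax = 2
Saddle point exists! Game value = 2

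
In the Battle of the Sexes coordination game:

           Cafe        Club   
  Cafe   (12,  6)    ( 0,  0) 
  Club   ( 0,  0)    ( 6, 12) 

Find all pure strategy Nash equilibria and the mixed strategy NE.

Pure NE: (Cafe, Cafe) and (Club, Club); Mixed NE: p = 0.6667, q = 0.3333

Work:
Check pure NE:
(Cafe, Cafe): (12, 6) - no unilateral deviation beneficial
(Club, Club): (6, 12) - no unilateral deviation beneficial
Mixed NE: P1 plays Cafe with p = 0.6667, P2 plays Cafe with q = 0.3333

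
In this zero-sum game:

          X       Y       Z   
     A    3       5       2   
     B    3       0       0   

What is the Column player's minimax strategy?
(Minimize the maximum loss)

Column should play Z, value = 2

Work:
Column player minimizes Row's maximum payoff:
Column X: max payoff to Row = 3
Column Y: max payoff to Row = 5
Column Z: max payoff to Row = 2
Minimum is 2, achieved by column Z.
Minimax strategy: Z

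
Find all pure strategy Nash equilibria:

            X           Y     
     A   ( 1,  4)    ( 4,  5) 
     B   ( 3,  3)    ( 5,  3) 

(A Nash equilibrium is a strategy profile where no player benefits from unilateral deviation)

Nash equilibrium: (B, X), (B, Y)

Work:
Best responses:
  P1 vs X: payoffs [1, 3] → best response B (payoff 3)
  P1 vs Y: payoffs [4, 5] → best response B (payoff 5)
  P2 vs A: payoffs [4, 5] → best response Y (payoff 5)
  P2 vs B: payoffs [3, 3] → best response X/Y (payoff 3)
Mutual best responses: (B,X), (B,Y) → Nash equilibria.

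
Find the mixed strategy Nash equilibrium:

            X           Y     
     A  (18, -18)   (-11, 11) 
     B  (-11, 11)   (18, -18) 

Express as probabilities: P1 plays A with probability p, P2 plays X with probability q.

p = 0.5, q = 0.5

Work:
Find probabilities that make opponent indifferent:
P2 chooses q to make P1 indifferent between A and B
P1 chooses p to make P2 indifferent between X and Y
Mixed NE: P1 plays (A: 0.5, B: 0.5), P2 plays (X: 0.5, Y: 0.5)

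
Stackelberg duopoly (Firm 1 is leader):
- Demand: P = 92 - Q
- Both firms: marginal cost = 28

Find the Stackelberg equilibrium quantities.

q₁* (leader) = 32.0, q₂* (follower) = 16.0

Work:
Follower's reaction: q₂ = (a - c - q₁)/2
Leader substitutes: π₁ = q₁·(a - q₁ - (a-c-q₁)/2 - c)
FOC: q₁* = (92 - 28)/2 = 32.00
Then: q₂* = (92 - 28 - 32.0)/2 = 16.00
Leader has first-mover advantage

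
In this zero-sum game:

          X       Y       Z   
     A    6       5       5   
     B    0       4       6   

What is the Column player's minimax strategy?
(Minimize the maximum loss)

Column should play Y, value = 5

Work:
Column player minimizes Row's maximum payoff:
Column X: max payoff to Row = 6
Column Y: max payoff to Row = 5
Column Z: max payoff to Row = 6
Minimum is 5, achieved by column Y.
Minimax strategy: Y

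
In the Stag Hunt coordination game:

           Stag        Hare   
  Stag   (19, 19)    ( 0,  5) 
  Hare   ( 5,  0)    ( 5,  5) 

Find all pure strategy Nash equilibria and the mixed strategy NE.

Pure NE: (Stag, Stag) and (Hare, Hare); Mixed NE: p = 0.2632, q = 0.2632

Work:
Check pure NE:
(Stag, Stag): (19, 19) - no unilateral deviation beneficial
(Hare, Hare): (5, 5) - no unilateral deviation beneficial
Mixed NE: P1 plays Stag with p = 0.2632, P2 plays Stag with q = 0.2632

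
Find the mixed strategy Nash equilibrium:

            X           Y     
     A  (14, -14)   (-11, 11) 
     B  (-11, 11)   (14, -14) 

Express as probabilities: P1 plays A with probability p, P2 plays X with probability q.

p = 0.5, q = 0.5

Work:
Find probabilities that make opponent indifferent:
P2 chooses q to make P1 indifferent between A and B
P1 chooses p to make P2 indifferent between X and Y
Mixed NE: P1 plays (A: 0.5, B: 0.5), P2 plays (X: 0.5, Y: 0.5)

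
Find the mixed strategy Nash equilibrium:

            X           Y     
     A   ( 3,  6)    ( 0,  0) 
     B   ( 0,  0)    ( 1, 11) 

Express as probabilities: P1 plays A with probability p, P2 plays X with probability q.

p = 0.6471, q = 0.25

Work:
Find probabilities that make opponent indifferent:
P2 chooses q to make P1 indifferent between A and B
P1 chooses p to make P2 indifferent between X and Y
Mixed NE: P1 plays (A: 0.6471, B: 0.3529), P2 plays (X: 0.25, Y: 0.75)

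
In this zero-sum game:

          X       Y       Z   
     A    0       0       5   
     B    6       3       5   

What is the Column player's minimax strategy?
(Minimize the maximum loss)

Column should play Y, value = 3

Work:
Column player minimizes Row's maximum payoff:
Column X: max payoff to Row = 6
Column Y: max payoff to Row = 3
Column Z: max payoff to Row = 5
Minimum is 3, achieved by column Y.
Minimax strategy: Y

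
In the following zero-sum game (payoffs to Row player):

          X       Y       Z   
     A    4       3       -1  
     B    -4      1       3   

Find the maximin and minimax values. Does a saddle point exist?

Maximin = -1, Minimax = 3, Saddle: False

Work:
Row minimums: [-1, -4] → maximin = -1
Column maximums: [4, 3, 3] → minimax = 3
No saddle point (maximin ≠ minimax). Mixed strategy needed.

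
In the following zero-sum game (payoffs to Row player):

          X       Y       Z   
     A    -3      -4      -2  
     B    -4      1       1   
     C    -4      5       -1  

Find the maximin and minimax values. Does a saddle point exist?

Maximin = -4, Minimax = -3, Saddle: False

Work:
Row minimums: [-4, -4, -4] → maximin = -4
Column maximums: [-3, 5, 1] → minimax = -3
No saddle point (maximin ≠ minimax). Mixed strategy needed.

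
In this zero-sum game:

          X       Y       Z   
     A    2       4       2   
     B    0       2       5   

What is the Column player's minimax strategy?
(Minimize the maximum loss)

Column should play X, value = 2

Work:
Column player minimizes Row's maximum payoff:
Column X: max payoff to Row = 2
Column Y: max payoff to Row = 4
Column Z: max payoff to Row = 5
Minimum is 2, achieved by column X.
Minimax strategy: X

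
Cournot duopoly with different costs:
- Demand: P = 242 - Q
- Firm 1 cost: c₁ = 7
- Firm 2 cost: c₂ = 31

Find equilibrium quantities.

q₁* = 86.33, q₂* = 62.33

Work:
Reaction: q₁ = (242 - 7 - q₂)/2
Reaction: q₂ = (242 - 31 - q₁)/2
Solve simultaneously:
q₁* = (242 - 2×7 + 31)/3 = 86.33
q₂* = (242 - 2×31 + 7)/3 = 62.33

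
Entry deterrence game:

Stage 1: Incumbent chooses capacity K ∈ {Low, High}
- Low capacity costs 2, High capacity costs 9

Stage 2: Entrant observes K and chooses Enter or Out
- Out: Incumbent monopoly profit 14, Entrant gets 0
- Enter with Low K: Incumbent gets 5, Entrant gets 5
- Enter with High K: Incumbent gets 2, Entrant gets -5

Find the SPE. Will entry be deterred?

SPE: (High, Enter|Low, Out|High); Entry deterred. Incumbent net profit = 5

Work:
After Low K: Entrant enters (5 > 0)
After High K: Entrant stays out (-5 < 0)
Incumbent: Low → 5−2=3, High → 14−9=5
Incumbent chooses High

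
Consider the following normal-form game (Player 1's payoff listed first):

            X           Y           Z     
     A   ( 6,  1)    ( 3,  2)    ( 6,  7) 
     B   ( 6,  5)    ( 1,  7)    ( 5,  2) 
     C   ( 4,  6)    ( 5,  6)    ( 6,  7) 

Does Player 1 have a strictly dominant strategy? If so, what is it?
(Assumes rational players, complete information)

No strictly dominant strategy exists for Player 1

Work:
A strategy strictly dominates another if it gives a strictly higher payoff against every opponent action. Compare each pair of P1's strategies column-by-column:
  A vs B: [6 vs 6, 3 vs 1, 6 vs 5] → A does not strictly dominate B (column X: 6 ≤ 6)
  A vs C: [6 vs 4, 3 vs 5, 6 vs 6] → A does not strictly dominate C (column Y: 3 ≤ 5)
  B vs A: [6 vs 6, 1 vs 3, 5 vs 6] → B does not strictly dominate A (column X: 6 ≤ 6)
  B vs C: [6 vs 4, 1 vs 5, 5 vs 6] → B does not strictly dominate C (column Y: 1 ≤ 5)
  C vs A: [4 vs 6, 5 vs 3, 6 vs 6] → C does not strictly dominate A (column X: 4 ≤ 6)
  C vs B: [4 vs 6, 5 vs 1, 6 vs 5] → C does not strictly dominate B (column X: 4 ≤ 6)
No single strategy strictly dominates all others → no strictly dominant strategy.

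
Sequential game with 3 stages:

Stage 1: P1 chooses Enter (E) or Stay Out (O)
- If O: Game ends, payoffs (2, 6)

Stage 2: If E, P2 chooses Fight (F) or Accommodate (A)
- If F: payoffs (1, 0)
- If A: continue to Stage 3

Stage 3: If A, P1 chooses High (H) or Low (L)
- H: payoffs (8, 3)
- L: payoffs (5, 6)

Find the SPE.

SPE: (E, A, H); Outcome (8, 3)

Work:
Stage 3: P1 chooses H (8 vs 5)
Stage 2: P2: F->0, A->3 (anticipating H). Choose A
Stage 1: P1: O->2, E->8 (anticipating A, H). Choose E
SPE path: E -> A -> H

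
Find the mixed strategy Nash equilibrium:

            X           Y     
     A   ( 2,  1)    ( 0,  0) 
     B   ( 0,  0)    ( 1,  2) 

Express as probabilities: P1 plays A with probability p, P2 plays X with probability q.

p = 0.6667, q = 0.3333

Work:
Find probabilities that make opponent indifferent:
P2 chooses q to make P1 indifferent between A and B
P1 chooses p to make P2 indifferent between X and Y
Mixed NE: P1 plays (A: 0.6667, B: 0.3333), P2 plays (X: 0.3333, Y: 0.6667)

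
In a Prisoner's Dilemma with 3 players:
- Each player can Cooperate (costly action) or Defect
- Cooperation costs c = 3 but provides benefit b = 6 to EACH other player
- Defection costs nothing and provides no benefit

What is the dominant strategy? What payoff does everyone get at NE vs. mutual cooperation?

Dominant: Defect; NE payoff = 0; Coop payoff = 9

Work:
Defect dominates (saves cost c = 3, benefit to others is external)
NE: All defect → everyone gets 0
If all cooperate: each receives (2)×6 - 3 = 9
Social dilemma: 9 > 0 but NE gives 0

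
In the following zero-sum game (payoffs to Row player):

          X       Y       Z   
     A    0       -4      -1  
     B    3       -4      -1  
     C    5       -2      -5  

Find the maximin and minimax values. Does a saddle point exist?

Maximin = -4, Minimax = -2, Saddle: False

Work:
Row minimums: [-4, -4, -5] → maximin = -4
Column maximums: [5, -2, -1] → minimax = -2
No saddle point (maximin ≠ minimax). Mixed strategy needed.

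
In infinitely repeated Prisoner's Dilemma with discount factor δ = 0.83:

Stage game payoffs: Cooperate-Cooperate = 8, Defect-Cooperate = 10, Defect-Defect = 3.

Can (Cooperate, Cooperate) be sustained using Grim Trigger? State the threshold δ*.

δ* = 0.2857; since δ = 0.83 ≥ 0.2857, cooperation can be sustained

Work:
For Grim Trigger:
Cooperate forever: 8/(1-δ)
Defect then punished: 10 + 3·δ/(1-δ)
Need: 8/(1-δ) ≥ 10 + 3·δ/(1-δ)
Solving: δ ≥ (T-R)/(T-P) = (10-8)/(10-3) = 0.2857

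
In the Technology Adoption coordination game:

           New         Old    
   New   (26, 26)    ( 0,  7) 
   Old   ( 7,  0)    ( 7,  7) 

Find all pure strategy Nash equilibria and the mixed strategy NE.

Pure NE: (New, New) and (Old, Old); Mixed NE: p = 0.2692, q = 0.2692

Work:
Check pure NE:
(New, New): (26, 26) - no unilateral deviation beneficial
(Old, Old): (7, 7) - no unilateral deviation beneficial
Mixed NE: P1 plays New with p = 0.2692, P2 plays New with q = 0.2692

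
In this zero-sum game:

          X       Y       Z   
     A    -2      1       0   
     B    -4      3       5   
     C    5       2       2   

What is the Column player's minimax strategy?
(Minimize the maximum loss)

Column should play Y, value = 3

Work:
Column player minimizes Row's maximum payoff:
Column X: max payoff to Row = 5
Column Y: max payoff to Row = 3
Column Z: max payoff to Row = 5
Minimum is 3, achieved by column Y.
Minimax strategy: Y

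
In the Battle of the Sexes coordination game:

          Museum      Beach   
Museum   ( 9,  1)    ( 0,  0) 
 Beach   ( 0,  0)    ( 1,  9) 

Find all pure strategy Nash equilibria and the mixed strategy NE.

Pure NE: (Museum, Museum) and (Beach, Beach); Mixed NE: p = 0.9, q = 0.1

Work:
Check pure NE:
(Museum, Museum): (9, 1) - no unilateral deviation beneficial
(Beach, Beach): (1, 9) - no unilateral deviation beneficial
Mixed NE: P1 plays Museum with p = 0.9, P2 plays Museum with q = 0.1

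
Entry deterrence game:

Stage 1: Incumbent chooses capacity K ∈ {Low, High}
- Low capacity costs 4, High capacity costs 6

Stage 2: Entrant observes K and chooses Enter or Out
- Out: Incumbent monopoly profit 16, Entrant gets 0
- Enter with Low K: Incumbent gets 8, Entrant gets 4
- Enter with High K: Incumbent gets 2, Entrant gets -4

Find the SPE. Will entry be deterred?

SPE: (High, Enter|Low, Out|High); Entry deterred. Incumbent net profit = 10

Work:
After Low K: Entrant enters (4 > 0)
After High K: Entrant stays out (-4 < 0)
Incumbent: Low → 8−4=4, High → 16−6=10
Incumbent chooses High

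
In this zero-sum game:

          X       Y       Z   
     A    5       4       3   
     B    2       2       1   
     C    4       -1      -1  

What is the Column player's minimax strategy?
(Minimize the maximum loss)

Column should play Z, value = 3

Work:
Column player minimizes Row's maximum payoff:
Column X: max payoff to Row = 5
Column Y: max payoff to Row = 4
Column Z: max payoff to Row = 3
Minimum is 3, achieved by column Z.
Minimax strategy: Z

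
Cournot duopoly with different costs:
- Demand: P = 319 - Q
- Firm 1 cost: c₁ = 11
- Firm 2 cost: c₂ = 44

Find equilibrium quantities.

q₁* = 113.67, q₂* = 80.67

Work:
Reaction: q₁ = (319 - 11 - q₂)/2
Reaction: q₂ = (319 - 44 - q₁)/2
Solve simultaneously:
q₁* = (319 - 2×11 + 44)/3 = 113.67
q₂* = (319 - 2×44 + 11)/3 = 80.67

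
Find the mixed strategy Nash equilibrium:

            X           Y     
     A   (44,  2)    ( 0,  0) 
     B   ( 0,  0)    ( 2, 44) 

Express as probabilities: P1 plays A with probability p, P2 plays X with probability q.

p = 0.9565, q = 0.0435

Work:
Find probabilities that make opponent indifferent:
P2 chooses q to make P1 indifferent between A and B
P1 chooses p to make P2 indifferent between X and Y
Mixed NE: P1 plays (A: 0.9565, B: 0.0435), P2 plays (X: 0.0435, Y: 0.9565)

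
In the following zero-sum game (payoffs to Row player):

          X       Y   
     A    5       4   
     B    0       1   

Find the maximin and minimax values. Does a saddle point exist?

Maximin = 4, Minimax = 4, Saddle: True

Work:
Row minimums: [4, 0] → maximin = 4
Column maximums: [5, 4] → minimax = 4
Saddle point exists! Game value = 4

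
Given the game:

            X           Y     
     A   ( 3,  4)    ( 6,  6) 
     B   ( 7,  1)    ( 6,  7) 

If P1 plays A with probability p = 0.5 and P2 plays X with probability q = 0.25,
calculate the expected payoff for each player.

E[P1] = 5.75, E[P2] = 5.5

Work:
E[P1] = p·q·π₁(A,X) + p·(1-q)·π₁(A,Y) + (1-p)·q·π₁(B,X) + (1-p)·(1-q)·π₁(B,Y)
= 0.5·0.25·3 + 0.5·0.75·6 + 0.5·0.25·7 + 0.5·0.75·6
= 5.75

E[P2] = 5.5 (similar calculation)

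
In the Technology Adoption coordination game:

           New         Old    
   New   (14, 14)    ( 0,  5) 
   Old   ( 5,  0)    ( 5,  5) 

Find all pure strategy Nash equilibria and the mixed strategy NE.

Pure NE: (New, New) and (Old, Old); Mixed NE: p = 0.3571, q = 0.3571

Work:
Check pure NE:
(New, New): (14, 14) - no unilateral deviation beneficial
(Old, Old): (5, 5) - no unilateral deviation beneficial
Mixed NE: P1 plays New with p = 0.3571, P2 plays New with q = 0.3571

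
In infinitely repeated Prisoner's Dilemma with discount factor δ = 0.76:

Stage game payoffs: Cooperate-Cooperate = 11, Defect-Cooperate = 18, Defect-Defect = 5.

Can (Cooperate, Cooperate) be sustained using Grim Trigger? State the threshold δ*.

δ* = 0.5385; since δ = 0.76 ≥ 0.5385, cooperation can be sustained

Work:
For Grim Trigger:
Cooperate forever: 11/(1-δ)
Defect then punished: 18 + 5·δ/(1-δ)
Need: 11/(1-δ) ≥ 18 + 5·δ/(1-δ)
Solving: δ ≥ (T-R)/(T-P) = (18-11)/(18-5) = 0.5385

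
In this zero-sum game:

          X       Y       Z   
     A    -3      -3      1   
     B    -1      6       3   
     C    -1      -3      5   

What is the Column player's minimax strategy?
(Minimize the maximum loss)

Column should play X, value = -1

Work:
Column player minimizes Row's maximum payoff:
Column X: max payoff to Row = -1
Column Y: max payoff to Row = 6
Column Z: max payoff to Row = 5
Minimum is -1, achieved by column X.
Minimax strategy: X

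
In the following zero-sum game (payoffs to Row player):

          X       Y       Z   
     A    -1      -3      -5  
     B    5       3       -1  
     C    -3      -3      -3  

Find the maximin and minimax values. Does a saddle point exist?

Maximin = -1, Minimax = -1, Saddle: True

Work:
Row minimums: [-5, -1, -3] → maximin = -1
Column maximums: [5, 3, -1] → minimax = -1
Saddle point exists! Game value = -1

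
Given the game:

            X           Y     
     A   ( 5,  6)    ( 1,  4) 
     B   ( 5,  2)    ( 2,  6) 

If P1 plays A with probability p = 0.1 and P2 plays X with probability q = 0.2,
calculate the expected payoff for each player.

E[P1] = 2.52, E[P2] = 5.12

Work:
E[P1] = p·q·π₁(A,X) + p·(1-q)·π₁(A,Y) + (1-p)·q·π₁(B,X) + (1-p)·(1-q)·π₁(B,Y)
= 0.1·0.2·5 + 0.1·0.8·1 + 0.9·0.2·5 + 0.9·0.8·2
= 2.52

E[P2] = 5.12 (similar calculation)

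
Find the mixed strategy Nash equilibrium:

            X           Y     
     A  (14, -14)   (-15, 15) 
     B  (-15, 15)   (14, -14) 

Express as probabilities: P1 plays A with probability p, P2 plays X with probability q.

p = 0.5, q = 0.5

Work:
Find probabilities that make opponent indifferent:
P2 chooses q to make P1 indifferent between A and B
P1 chooses p to make P2 indifferent between X and Y
Mixed NE: P1 plays (A: 0.5, B: 0.5), P2 plays (X: 0.5, Y: 0.5)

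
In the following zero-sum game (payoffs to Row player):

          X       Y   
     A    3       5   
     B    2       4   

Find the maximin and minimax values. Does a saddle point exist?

Maximin = 3, Minimax = 3, Saddle: True

Work:
Row minimums: [3, 2] → maximin = 3
Column maximums: [3, 5] → minimax = 3
Saddle point exists! Game value = 3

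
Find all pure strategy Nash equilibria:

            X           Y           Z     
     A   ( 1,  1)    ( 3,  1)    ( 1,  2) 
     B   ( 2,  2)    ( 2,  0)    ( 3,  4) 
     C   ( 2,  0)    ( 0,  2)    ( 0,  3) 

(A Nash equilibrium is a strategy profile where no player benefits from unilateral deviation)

Nash equilibrium: (B, Z)

Work:
Best responses:
  P1 vs X: payoffs [1, 2, 2] → best response B/C (payoff 2)
  P1 vs Y: payoffs [3, 2, 0] → best response A (payoff 3)
  P1 vs Z: payoffs [1, 3, 0] → best response B (payoff 3)
  P2 vs A: payoffs [1, 1, 2] → best response Z (payoff 2)
  P2 vs B: payoffs [2, 0, 4] → best response Z (payoff 4)
  P2 vs C: payoffs [0, 2, 3] → best response Z (payoff 3)
Mutual best responses: (B,Z) → Nash equilibria.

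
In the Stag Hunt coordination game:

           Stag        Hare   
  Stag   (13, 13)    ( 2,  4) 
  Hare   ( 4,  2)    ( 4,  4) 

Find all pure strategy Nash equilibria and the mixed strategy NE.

Pure NE: (Stag, Stag) and (Hare, Hare); Mixed NE: p = 0.1818, q = 0.1818

Work:
Check pure NE:
(Stag, Stag): (13, 13) - no unilateral deviation beneficial
(Hare, Hare): (4, 4) - no unilateral deviation beneficial
Mixed NE: P1 plays Stag with p = 0.1818, P2 plays Stag with q = 0.1818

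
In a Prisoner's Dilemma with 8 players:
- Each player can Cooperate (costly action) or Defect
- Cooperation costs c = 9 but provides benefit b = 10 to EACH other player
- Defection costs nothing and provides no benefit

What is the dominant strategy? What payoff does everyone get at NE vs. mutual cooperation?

Dominant: Defect; NE payoff = 0; Coop payoff = 61

Work:
Defect dominates (saves cost c = 9, benefit to others is external)
NE: All defect → everyone gets 0
If all cooperate: each receives (7)×10 - 9 = 61
Social dilemma: 61 > 0 but NE gives 0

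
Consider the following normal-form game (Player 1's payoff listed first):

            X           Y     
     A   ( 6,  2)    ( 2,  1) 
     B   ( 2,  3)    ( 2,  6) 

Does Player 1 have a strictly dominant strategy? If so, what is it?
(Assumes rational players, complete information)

No strictly dominant strategy exists for Player 1

Work:
A strategy strictly dominates another if it gives a strictly higher payoff against every opponent action. Compare each pair of P1's strategies column-by-column:
  A vs B: [6 vs 2, 2 vs 2] → A does not strictly dominate B (column Y: 2 ≤ 2)
  B vs A: [2 vs 6, 2 vs 2] → B does not strictly dominate A (column X: 2 ≤ 6)
No single strategy strictly dominates all others → no strictly dominant strategy.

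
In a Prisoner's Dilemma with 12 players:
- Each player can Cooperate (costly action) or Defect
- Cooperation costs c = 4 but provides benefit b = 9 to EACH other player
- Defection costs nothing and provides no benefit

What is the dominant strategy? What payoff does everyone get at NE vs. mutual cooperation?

Dominant: Defect; NE payoff = 0; Coop payoff = 95

Work:
Defect dominates (saves cost c = 4, benefit to others is external)
NE: All defect → everyone gets 0
If all cooperate: each receives (11)×9 - 4 = 95
Social dilemma: 95 > 0 but NE gives 0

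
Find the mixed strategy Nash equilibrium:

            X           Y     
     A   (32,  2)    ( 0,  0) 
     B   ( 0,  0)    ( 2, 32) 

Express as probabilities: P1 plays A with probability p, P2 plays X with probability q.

p = 0.9412, q = 0.0588

Work:
Find probabilities that make opponent indifferent:
P2 chooses q to make P1 indifferent between A and B
P1 chooses p to make P2 indifferent between X and Y
Mixed NE: P1 plays (A: 0.9412, B: 0.0588), P2 plays (X: 0.0588, Y: 0.9412)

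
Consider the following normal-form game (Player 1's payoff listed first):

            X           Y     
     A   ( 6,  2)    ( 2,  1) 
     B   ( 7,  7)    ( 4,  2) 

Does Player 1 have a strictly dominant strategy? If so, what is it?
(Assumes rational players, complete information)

Yes, Player 1's strictly dominant strategy is B

Work:
A strategy strictly dominates another if it gives a strictly higher payoff against every opponent action. Compare each pair of P1's strategies column-by-column:
  A vs B: [6 vs 7, 2 vs 4] → A does not strictly dominate B (column X: 6 ≤ 7)
  B vs A: [7 vs 6, 4 vs 2] → B strictly dominates A
B strictly dominates every other strategy → strictly dominant.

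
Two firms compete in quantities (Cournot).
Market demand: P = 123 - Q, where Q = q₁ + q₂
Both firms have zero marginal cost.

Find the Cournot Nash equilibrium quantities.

q₁* = q₂* = 41.0; P* = 41.0

Work:
Profit: π_i = P·q_i = (a - q_i - q_j)·q_i
FOC: ∂π_i/∂q_i = a - 2q_i - q_j = 0
Reaction function: q_i = (123 - q_j)/2
Symmetry: q* = 123/3 = 41.0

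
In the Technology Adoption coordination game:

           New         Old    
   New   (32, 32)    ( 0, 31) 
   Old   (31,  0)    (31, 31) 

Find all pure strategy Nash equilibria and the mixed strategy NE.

Pure NE: (New, New) and (Old, Old); Mixed NE: p = 0.9688, q = 0.9688

Work:
Check pure NE:
(New, New): (32, 32) - no unilateral deviation beneficial
(Old, Old): (31, 31) - no unilateral deviation beneficial
Mixed NE: P1 plays New with p = 0.9688, P2 plays New with q = 0.9688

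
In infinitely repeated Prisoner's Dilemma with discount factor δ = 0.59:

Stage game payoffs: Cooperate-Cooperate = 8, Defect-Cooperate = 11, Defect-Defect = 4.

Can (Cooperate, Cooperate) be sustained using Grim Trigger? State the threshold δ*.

δ* = 0.4286; since δ = 0.59 ≥ 0.4286, cooperation can be sustained

Work:
For Grim Trigger:
Cooperate forever: 8/(1-δ)
Defect then punished: 11 + 4·δ/(1-δ)
Need: 8/(1-δ) ≥ 11 + 4·δ/(1-δ)
Solving: δ ≥ (T-R)/(T-P) = (11-8)/(11-4) = 0.4286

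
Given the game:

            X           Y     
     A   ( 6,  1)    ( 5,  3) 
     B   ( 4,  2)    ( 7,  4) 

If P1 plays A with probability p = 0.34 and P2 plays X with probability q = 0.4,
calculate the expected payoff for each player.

E[P1] = 5.664, E[P2] = 2.86

Work:
E[P1] = p·q·π₁(A,X) + p·(1-q)·π₁(A,Y) + (1-p)·q·π₁(B,X) + (1-p)·(1-q)·π₁(B,Y)
= 0.34·0.4·6 + 0.34·0.6·5 + 0.66·0.4·4 + 0.66·0.6·7
= 5.664

E[P2] = 2.86 (similar calculation)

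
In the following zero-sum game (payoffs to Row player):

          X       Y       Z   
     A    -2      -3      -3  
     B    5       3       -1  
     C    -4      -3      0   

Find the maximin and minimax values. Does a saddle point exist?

Maximin = -1, Minimax = 0, Saddle: False

Work:
Row minimums: [-3, -1, -4] → maximin = -1
Column maximums: [5, 3, 0] → minimax = 0
No saddle point (maximin ≠ minimax). Mixed strategy needed.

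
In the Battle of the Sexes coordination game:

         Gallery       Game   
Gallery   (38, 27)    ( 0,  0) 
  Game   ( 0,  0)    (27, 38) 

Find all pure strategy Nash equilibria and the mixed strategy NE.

Pure NE: (Gallery, Gallery) and (Game, Game); Mixed NE: p = 0.5846, q = 0.4154

Work:
Check pure NE:
(Gallery, Gallery): (38, 27) - no unilateral deviation beneficial
(Game, Game): (27, 38) - no unilateral deviation beneficial
Mixed NE: P1 plays Gallery with p = 0.5846, P2 plays Gallery with q = 0.4154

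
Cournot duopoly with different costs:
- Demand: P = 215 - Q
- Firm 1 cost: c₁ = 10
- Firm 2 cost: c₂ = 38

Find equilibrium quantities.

q₁* = 77.67, q₂* = 49.67

Work:
Reaction: q₁ = (215 - 10 - q₂)/2
Reaction: q₂ = (215 - 38 - q₁)/2
Solve simultaneously:
q₁* = (215 - 2×10 + 38)/3 = 77.67
q₂* = (215 - 2×38 + 10)/3 = 49.67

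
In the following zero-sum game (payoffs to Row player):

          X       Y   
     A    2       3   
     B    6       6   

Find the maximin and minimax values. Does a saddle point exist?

Maximin = 6, Minimax = 6, Saddle: True

Work:
Row minimums: [2, 6] → maximin = 6
Column maximums: [6, 6] → minimax = 6
Saddle point exists! Game value = 6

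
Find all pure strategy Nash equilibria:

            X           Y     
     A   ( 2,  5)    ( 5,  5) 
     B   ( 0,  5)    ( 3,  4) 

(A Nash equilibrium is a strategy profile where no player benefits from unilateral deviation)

Nash equilibrium: (A, X), (A, Y)

Work:
Best responses:
  P1 vs X: payoffs [2, 0] → best response A (payoff 2)
  P1 vs Y: payoffs [5, 3] → best response A (payoff 5)
  P2 vs A: payoffs [5, 5] → best response X/Y (payoff 5)
  P2 vs B: payoffs [5, 4] → best response X (payoff 5)
Mutual best responses: (A,X), (A,Y) → Nash equilibria.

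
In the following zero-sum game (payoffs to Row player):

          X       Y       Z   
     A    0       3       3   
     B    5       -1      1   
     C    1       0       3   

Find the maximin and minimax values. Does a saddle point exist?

Maximin = 0, Minimax = 3, Saddle: False

Work:
Row minimums: [0, -1, 0] → maximin = 0
Column maximums: [5, 3, 3] → minimax = 3
No saddle point (maximin ≠ minimax). Mixed strategy needed.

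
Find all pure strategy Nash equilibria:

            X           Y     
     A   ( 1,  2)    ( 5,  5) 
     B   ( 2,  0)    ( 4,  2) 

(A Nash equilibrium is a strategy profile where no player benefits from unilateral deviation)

Nash equilibrium: (A, Y)

Work:
Best responses:
  P1 vs X: payoffs [1, 2] → best response B (payoff 2)
  P1 vs Y: payoffs [5, 4] → best response A (payoff 5)
  P2 vs A: payoffs [2, 5] → best response Y (payoff 5)
  P2 vs B: payoffs [0, 2] → best response Y (payoff 2)
Mutual best responses: (A,Y) → Nash equilibria.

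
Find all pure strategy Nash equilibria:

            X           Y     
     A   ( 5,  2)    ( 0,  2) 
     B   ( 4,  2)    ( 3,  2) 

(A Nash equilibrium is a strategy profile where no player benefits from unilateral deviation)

Nash equilibrium: (A, X), (B, Y)

Work:
Best responses:
  P1 vs X: payoffs [5, 4] → best response A (payoff 5)
  P1 vs Y: payoffs [0, 3] → best response B (payoff 3)
  P2 vs A: payoffs [2, 2] → best response X/Y (payoff 2)
  P2 vs B: payoffs [2, 2] → best response X/Y (payoff 2)
Mutual best responses: (A,X), (B,Y) → Nash equilibria.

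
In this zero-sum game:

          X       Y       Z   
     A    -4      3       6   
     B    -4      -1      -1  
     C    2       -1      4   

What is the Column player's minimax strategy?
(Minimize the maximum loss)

Column should play X, value = 2

Work:
Column player minimizes Row's maximum payoff:
Column X: max payoff to Row = 2
Column Y: max payoff to Row = 3
Column Z: max payoff to Row = 6
Minimum is 2, achieved by column X.
Minimax strategy: X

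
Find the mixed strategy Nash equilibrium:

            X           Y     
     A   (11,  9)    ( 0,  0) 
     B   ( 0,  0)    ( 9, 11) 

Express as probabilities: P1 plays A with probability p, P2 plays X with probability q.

p = 0.55, q = 0.45

Work:
Find probabilities that make opponent indifferent:
P2 chooses q to make P1 indifferent between A and B
P1 chooses p to make P2 indifferent between X and Y
Mixed NE: P1 plays (A: 0.55, B: 0.45), P2 plays (X: 0.45, Y: 0.55)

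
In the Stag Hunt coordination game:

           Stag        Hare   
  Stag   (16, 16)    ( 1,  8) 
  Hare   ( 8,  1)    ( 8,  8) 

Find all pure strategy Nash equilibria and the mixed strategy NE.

Pure NE: (Stag, Stag) and (Hare, Hare); Mixed NE: p = 0.4667, q = 0.4667

Work:
Check pure NE:
(Stag, Stag): (16, 16) - no unilateral deviation beneficial
(Hare, Hare): (8, 8) - no unilateral deviation beneficial
Mixed NE: P1 plays Stag with p = 0.4667, P2 plays Stag with q = 0.4667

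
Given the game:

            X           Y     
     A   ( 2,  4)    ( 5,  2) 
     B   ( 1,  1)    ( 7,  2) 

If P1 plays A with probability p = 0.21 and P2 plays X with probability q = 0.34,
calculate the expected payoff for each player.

E[P1] = 4.7542, E[P2] = 1.8742

Work:
E[P1] = p·q·π₁(A,X) + p·(1-q)·π₁(A,Y) + (1-p)·q·π₁(B,X) + (1-p)·(1-q)·π₁(B,Y)
= 0.21·0.34·2 + 0.21·0.66·5 + 0.79·0.34·1 + 0.79·0.66·7
= 4.7542

E[P2] = 1.8742 (similar calculation)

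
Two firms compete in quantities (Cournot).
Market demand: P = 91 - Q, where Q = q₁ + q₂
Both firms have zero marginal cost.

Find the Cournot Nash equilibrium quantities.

q₁* = q₂* = 30.33; P* = 30.33

Work:
Profit: π_i = P·q_i = (a - q_i - q_j)·q_i
FOC: ∂π_i/∂q_i = a - 2q_i - q_j = 0
Reaction function: q_i = (91 - q_j)/2
Symmetry: q* = 91/3 = 30.33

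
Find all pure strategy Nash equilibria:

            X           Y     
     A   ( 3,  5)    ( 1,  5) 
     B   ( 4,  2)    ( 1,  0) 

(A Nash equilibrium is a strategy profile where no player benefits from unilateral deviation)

Nash equilibrium: (A, Y), (B, X)

Work:
Best responses:
  P1 vs X: payoffs [3, 4] → best response B (payoff 4)
  P1 vs Y: payoffs [1, 1] → best response A/B (payoff 1)
  P2 vs A: payoffs [5, 5] → best response X/Y (payoff 5)
  P2 vs B: payoffs [2, 0] → best response X (payoff 2)
Mutual best responses: (A,Y), (B,X) → Nash equilibria.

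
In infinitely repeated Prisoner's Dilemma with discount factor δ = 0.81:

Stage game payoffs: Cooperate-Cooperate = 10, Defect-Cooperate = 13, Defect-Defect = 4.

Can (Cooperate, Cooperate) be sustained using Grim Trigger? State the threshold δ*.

δ* = 0.3333; since δ = 0.81 ≥ 0.3333, cooperation can be sustained

Work:
For Grim Trigger:
Cooperate forever: 10/(1-δ)
Defect then punished: 13 + 4·δ/(1-δ)
Need: 10/(1-δ) ≥ 13 + 4·δ/(1-δ)
Solving: δ ≥ (T-R)/(T-P) = (13-10)/(13-4) = 0.3333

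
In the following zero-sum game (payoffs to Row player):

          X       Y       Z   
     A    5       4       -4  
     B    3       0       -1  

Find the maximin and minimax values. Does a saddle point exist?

Maximin = -1, Minimax = -1, Saddle: True

Work:
Row minimums: [-4, -1] → maximin = -1
Column maximums: [5, 4, -1] → minimax = -1
Saddle point exists! Game value = -1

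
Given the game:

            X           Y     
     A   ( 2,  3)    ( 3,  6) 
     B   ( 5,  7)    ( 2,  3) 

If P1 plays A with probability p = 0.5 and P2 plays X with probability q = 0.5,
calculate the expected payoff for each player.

E[P1] = 3.0, E[P2] = 4.75

Work:
E[P1] = p·q·π₁(A,X) + p·(1-q)·π₁(A,Y) + (1-p)·q·π₁(B,X) + (1-p)·(1-q)·π₁(B,Y)
= 0.5·0.5·2 + 0.5·0.5·3 + 0.5·0.5·5 + 0.5·0.5·2
= 3.0

E[P2] = 4.75 (similar calculation)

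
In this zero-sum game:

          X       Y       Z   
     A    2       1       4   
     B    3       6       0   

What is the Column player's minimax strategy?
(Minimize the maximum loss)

Column should play X, value = 3

Work:
Column player minimizes Row's maximum payoff:
Column X: max payoff to Row = 3
Column Y: max payoff to Row = 6
Column Z: max payoff to Row = 4
Minimum is 3, achieved by column X.
Minimax strategy: X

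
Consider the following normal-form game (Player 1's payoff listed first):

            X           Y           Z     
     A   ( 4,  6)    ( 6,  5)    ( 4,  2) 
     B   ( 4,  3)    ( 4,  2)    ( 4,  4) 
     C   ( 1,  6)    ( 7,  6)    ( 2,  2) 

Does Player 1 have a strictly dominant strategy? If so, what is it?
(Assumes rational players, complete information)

No strictly dominant strategy exists for Player 1

Work:
A strategy strictly dominates another if it gives a strictly higher payoff against every opponent action. Compare each pair of P1's strategies column-by-column:
  A vs B: [4 vs 4, 6 vs 4, 4 vs 4] → A does not strictly dominate B (column X: 4 ≤ 4)
  A vs C: [4 vs 1, 6 vs 7, 4 vs 2] → A does not strictly dominate C (column Y: 6 ≤ 7)
  B vs A: [4 vs 4, 4 vs 6, 4 vs 4] → B does not strictly dominate A (column X: 4 ≤ 4)
  B vs C: [4 vs 1, 4 vs 7, 4 vs 2] → B does not strictly dominate C (column Y: 4 ≤ 7)
  C vs A: [1 vs 4, 7 vs 6, 2 vs 4] → C does not strictly dominate A (column X: 1 ≤ 4)
  C vs B: [1 vs 4, 7 vs 4, 2 vs 4] → C does not strictly dominate B (column X: 1 ≤ 4)
No single strategy strictly dominates all others → no strictly dominant strategy.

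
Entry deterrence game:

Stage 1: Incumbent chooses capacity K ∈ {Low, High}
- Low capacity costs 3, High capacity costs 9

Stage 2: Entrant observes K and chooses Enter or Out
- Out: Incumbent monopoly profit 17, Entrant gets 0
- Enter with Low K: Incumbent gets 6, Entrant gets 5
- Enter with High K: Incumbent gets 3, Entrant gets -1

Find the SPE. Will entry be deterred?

SPE: (High, Enter|Low, Out|High); Entry deterred. Incumbent net profit = 8

Work:
After Low K: Entrant enters (5 > 0)
After High K: Entrant stays out (-1 < 0)
Incumbent: Low → 6−3=3, High → 17−9=8
Incumbent chooses High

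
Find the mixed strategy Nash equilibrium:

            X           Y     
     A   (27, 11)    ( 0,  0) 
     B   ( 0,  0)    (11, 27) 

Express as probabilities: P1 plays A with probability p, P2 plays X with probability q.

p = 0.7105, q = 0.2895

Work:
Find probabilities that make opponent indifferent:
P2 chooses q to make P1 indifferent between A and B
P1 chooses p to make P2 indifferent between X and Y
Mixed NE: P1 plays (A: 0.7105, B: 0.2895), P2 plays (X: 0.2895, Y: 0.7105)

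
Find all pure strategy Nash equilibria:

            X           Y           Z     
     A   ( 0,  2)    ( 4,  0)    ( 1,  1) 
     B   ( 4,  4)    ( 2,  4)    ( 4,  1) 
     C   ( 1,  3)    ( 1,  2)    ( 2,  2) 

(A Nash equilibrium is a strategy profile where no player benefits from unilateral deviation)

Nash equilibrium: (B, X)

Work:
Best responses:
  P1 vs X: payoffs [0, 4, 1] → best response B (payoff 4)
  P1 vs Y: payoffs [4, 2, 1] → best response A (payoff 4)
  P1 vs Z: payoffs [1, 4, 2] → best response B (payoff 4)
  P2 vs A: payoffs [2, 0, 1] → best response X (payoff 2)
  P2 vs B: payoffs [4, 4, 1] → best response X/Y (payoff 4)
  P2 vs C: payoffs [3, 2, 2] → best response X (payoff 3)
Mutual best responses: (B,X) → Nash equilibria.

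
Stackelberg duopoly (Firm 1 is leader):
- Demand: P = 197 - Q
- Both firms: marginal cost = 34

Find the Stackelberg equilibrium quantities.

q₁* (leader) = 81.5, q₂* (follower) = 40.75

Work:
Follower's reaction: q₂ = (a - c - q₁)/2
Leader substitutes: π₁ = q₁·(a - q₁ - (a-c-q₁)/2 - c)
FOC: q₁* = (197 - 34)/2 = 81.50
Then: q₂* = (197 - 34 - 81.5)/2 = 40.75
Leader has first-mover advantage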